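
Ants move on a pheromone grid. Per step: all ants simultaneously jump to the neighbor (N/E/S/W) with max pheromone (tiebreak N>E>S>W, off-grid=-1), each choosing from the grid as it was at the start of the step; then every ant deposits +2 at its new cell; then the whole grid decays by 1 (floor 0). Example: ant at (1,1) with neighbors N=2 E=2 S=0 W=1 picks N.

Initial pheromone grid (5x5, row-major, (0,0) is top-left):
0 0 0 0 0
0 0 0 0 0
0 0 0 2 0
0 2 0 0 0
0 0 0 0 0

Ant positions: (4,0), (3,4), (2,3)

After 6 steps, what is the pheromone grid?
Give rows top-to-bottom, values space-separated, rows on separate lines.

After step 1: ants at (3,0),(2,4),(1,3)
  0 0 0 0 0
  0 0 0 1 0
  0 0 0 1 1
  1 1 0 0 0
  0 0 0 0 0
After step 2: ants at (3,1),(2,3),(2,3)
  0 0 0 0 0
  0 0 0 0 0
  0 0 0 4 0
  0 2 0 0 0
  0 0 0 0 0
After step 3: ants at (2,1),(1,3),(1,3)
  0 0 0 0 0
  0 0 0 3 0
  0 1 0 3 0
  0 1 0 0 0
  0 0 0 0 0
After step 4: ants at (3,1),(2,3),(2,3)
  0 0 0 0 0
  0 0 0 2 0
  0 0 0 6 0
  0 2 0 0 0
  0 0 0 0 0
After step 5: ants at (2,1),(1,3),(1,3)
  0 0 0 0 0
  0 0 0 5 0
  0 1 0 5 0
  0 1 0 0 0
  0 0 0 0 0
After step 6: ants at (3,1),(2,3),(2,3)
  0 0 0 0 0
  0 0 0 4 0
  0 0 0 8 0
  0 2 0 0 0
  0 0 0 0 0

0 0 0 0 0
0 0 0 4 0
0 0 0 8 0
0 2 0 0 0
0 0 0 0 0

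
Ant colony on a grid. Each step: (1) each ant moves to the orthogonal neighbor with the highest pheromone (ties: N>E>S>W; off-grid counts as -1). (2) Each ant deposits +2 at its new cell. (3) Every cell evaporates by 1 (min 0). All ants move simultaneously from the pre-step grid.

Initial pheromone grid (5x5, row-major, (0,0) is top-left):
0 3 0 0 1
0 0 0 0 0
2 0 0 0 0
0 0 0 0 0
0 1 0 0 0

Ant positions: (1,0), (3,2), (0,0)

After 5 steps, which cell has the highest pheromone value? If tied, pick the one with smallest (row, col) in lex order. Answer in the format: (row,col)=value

Answer: (0,1)=6

Derivation:
Step 1: ant0:(1,0)->S->(2,0) | ant1:(3,2)->N->(2,2) | ant2:(0,0)->E->(0,1)
  grid max=4 at (0,1)
Step 2: ant0:(2,0)->N->(1,0) | ant1:(2,2)->N->(1,2) | ant2:(0,1)->E->(0,2)
  grid max=3 at (0,1)
Step 3: ant0:(1,0)->S->(2,0) | ant1:(1,2)->N->(0,2) | ant2:(0,2)->W->(0,1)
  grid max=4 at (0,1)
Step 4: ant0:(2,0)->N->(1,0) | ant1:(0,2)->W->(0,1) | ant2:(0,1)->E->(0,2)
  grid max=5 at (0,1)
Step 5: ant0:(1,0)->S->(2,0) | ant1:(0,1)->E->(0,2) | ant2:(0,2)->W->(0,1)
  grid max=6 at (0,1)
Final grid:
  0 6 4 0 0
  0 0 0 0 0
  3 0 0 0 0
  0 0 0 0 0
  0 0 0 0 0
Max pheromone 6 at (0,1)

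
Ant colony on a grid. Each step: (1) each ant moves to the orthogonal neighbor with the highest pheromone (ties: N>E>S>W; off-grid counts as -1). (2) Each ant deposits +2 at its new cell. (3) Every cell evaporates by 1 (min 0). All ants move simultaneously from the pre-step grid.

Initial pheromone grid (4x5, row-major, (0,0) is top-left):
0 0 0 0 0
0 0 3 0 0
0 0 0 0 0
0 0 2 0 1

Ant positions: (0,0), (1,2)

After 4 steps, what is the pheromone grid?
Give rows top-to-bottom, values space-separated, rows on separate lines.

After step 1: ants at (0,1),(0,2)
  0 1 1 0 0
  0 0 2 0 0
  0 0 0 0 0
  0 0 1 0 0
After step 2: ants at (0,2),(1,2)
  0 0 2 0 0
  0 0 3 0 0
  0 0 0 0 0
  0 0 0 0 0
After step 3: ants at (1,2),(0,2)
  0 0 3 0 0
  0 0 4 0 0
  0 0 0 0 0
  0 0 0 0 0
After step 4: ants at (0,2),(1,2)
  0 0 4 0 0
  0 0 5 0 0
  0 0 0 0 0
  0 0 0 0 0

0 0 4 0 0
0 0 5 0 0
0 0 0 0 0
0 0 0 0 0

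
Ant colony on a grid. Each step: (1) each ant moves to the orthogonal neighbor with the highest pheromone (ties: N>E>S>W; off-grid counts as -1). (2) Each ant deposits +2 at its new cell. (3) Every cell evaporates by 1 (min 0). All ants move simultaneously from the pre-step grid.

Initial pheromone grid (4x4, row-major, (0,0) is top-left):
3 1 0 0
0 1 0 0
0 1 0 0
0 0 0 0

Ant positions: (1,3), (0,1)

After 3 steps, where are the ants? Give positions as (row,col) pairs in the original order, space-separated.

Step 1: ant0:(1,3)->N->(0,3) | ant1:(0,1)->W->(0,0)
  grid max=4 at (0,0)
Step 2: ant0:(0,3)->S->(1,3) | ant1:(0,0)->E->(0,1)
  grid max=3 at (0,0)
Step 3: ant0:(1,3)->N->(0,3) | ant1:(0,1)->W->(0,0)
  grid max=4 at (0,0)

(0,3) (0,0)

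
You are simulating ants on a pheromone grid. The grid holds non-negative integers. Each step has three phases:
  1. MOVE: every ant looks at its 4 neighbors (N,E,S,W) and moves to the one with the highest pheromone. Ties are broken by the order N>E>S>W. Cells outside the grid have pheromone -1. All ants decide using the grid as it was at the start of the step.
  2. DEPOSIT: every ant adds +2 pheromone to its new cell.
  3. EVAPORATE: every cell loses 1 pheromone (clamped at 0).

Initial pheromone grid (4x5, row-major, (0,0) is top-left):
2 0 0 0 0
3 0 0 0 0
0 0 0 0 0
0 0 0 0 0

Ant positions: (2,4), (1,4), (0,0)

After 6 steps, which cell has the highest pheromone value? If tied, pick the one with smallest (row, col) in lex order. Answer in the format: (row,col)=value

Step 1: ant0:(2,4)->N->(1,4) | ant1:(1,4)->N->(0,4) | ant2:(0,0)->S->(1,0)
  grid max=4 at (1,0)
Step 2: ant0:(1,4)->N->(0,4) | ant1:(0,4)->S->(1,4) | ant2:(1,0)->N->(0,0)
  grid max=3 at (1,0)
Step 3: ant0:(0,4)->S->(1,4) | ant1:(1,4)->N->(0,4) | ant2:(0,0)->S->(1,0)
  grid max=4 at (1,0)
Step 4: ant0:(1,4)->N->(0,4) | ant1:(0,4)->S->(1,4) | ant2:(1,0)->N->(0,0)
  grid max=4 at (0,4)
Step 5: ant0:(0,4)->S->(1,4) | ant1:(1,4)->N->(0,4) | ant2:(0,0)->S->(1,0)
  grid max=5 at (0,4)
Step 6: ant0:(1,4)->N->(0,4) | ant1:(0,4)->S->(1,4) | ant2:(1,0)->N->(0,0)
  grid max=6 at (0,4)
Final grid:
  2 0 0 0 6
  3 0 0 0 6
  0 0 0 0 0
  0 0 0 0 0
Max pheromone 6 at (0,4)

Answer: (0,4)=6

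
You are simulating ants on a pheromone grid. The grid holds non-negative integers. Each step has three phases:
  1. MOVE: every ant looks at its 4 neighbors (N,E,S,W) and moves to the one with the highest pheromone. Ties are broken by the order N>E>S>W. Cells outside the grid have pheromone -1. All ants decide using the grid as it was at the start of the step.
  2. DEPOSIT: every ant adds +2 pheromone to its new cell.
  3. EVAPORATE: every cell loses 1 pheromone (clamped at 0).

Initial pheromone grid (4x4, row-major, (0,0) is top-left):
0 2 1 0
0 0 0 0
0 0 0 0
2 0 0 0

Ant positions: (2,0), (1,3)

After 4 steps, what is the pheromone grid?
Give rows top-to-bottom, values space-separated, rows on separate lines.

After step 1: ants at (3,0),(0,3)
  0 1 0 1
  0 0 0 0
  0 0 0 0
  3 0 0 0
After step 2: ants at (2,0),(1,3)
  0 0 0 0
  0 0 0 1
  1 0 0 0
  2 0 0 0
After step 3: ants at (3,0),(0,3)
  0 0 0 1
  0 0 0 0
  0 0 0 0
  3 0 0 0
After step 4: ants at (2,0),(1,3)
  0 0 0 0
  0 0 0 1
  1 0 0 0
  2 0 0 0

0 0 0 0
0 0 0 1
1 0 0 0
2 0 0 0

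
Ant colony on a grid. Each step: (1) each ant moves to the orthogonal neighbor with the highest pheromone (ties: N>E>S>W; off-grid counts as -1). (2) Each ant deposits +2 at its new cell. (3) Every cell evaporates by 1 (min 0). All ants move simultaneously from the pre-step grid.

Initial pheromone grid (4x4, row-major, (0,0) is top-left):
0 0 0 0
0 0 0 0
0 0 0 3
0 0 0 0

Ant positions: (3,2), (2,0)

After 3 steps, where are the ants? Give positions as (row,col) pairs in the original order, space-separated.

Step 1: ant0:(3,2)->N->(2,2) | ant1:(2,0)->N->(1,0)
  grid max=2 at (2,3)
Step 2: ant0:(2,2)->E->(2,3) | ant1:(1,0)->N->(0,0)
  grid max=3 at (2,3)
Step 3: ant0:(2,3)->N->(1,3) | ant1:(0,0)->E->(0,1)
  grid max=2 at (2,3)

(1,3) (0,1)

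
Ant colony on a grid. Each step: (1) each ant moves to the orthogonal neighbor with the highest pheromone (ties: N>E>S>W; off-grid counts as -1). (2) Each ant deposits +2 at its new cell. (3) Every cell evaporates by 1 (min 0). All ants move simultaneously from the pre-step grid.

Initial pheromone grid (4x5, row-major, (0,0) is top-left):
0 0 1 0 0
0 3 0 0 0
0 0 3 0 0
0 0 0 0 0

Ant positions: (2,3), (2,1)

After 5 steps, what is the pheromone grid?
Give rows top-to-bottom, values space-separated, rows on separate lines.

After step 1: ants at (2,2),(1,1)
  0 0 0 0 0
  0 4 0 0 0
  0 0 4 0 0
  0 0 0 0 0
After step 2: ants at (1,2),(0,1)
  0 1 0 0 0
  0 3 1 0 0
  0 0 3 0 0
  0 0 0 0 0
After step 3: ants at (2,2),(1,1)
  0 0 0 0 0
  0 4 0 0 0
  0 0 4 0 0
  0 0 0 0 0
After step 4: ants at (1,2),(0,1)
  0 1 0 0 0
  0 3 1 0 0
  0 0 3 0 0
  0 0 0 0 0
After step 5: ants at (2,2),(1,1)
  0 0 0 0 0
  0 4 0 0 0
  0 0 4 0 0
  0 0 0 0 0

0 0 0 0 0
0 4 0 0 0
0 0 4 0 0
0 0 0 0 0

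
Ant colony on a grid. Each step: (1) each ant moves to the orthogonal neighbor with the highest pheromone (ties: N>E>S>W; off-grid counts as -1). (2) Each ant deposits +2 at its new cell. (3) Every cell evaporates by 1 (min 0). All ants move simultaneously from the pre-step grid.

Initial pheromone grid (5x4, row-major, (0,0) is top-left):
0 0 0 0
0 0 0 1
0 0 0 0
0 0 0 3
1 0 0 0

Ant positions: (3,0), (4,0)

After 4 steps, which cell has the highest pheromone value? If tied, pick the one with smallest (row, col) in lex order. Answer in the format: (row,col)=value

Step 1: ant0:(3,0)->S->(4,0) | ant1:(4,0)->N->(3,0)
  grid max=2 at (3,3)
Step 2: ant0:(4,0)->N->(3,0) | ant1:(3,0)->S->(4,0)
  grid max=3 at (4,0)
Step 3: ant0:(3,0)->S->(4,0) | ant1:(4,0)->N->(3,0)
  grid max=4 at (4,0)
Step 4: ant0:(4,0)->N->(3,0) | ant1:(3,0)->S->(4,0)
  grid max=5 at (4,0)
Final grid:
  0 0 0 0
  0 0 0 0
  0 0 0 0
  4 0 0 0
  5 0 0 0
Max pheromone 5 at (4,0)

Answer: (4,0)=5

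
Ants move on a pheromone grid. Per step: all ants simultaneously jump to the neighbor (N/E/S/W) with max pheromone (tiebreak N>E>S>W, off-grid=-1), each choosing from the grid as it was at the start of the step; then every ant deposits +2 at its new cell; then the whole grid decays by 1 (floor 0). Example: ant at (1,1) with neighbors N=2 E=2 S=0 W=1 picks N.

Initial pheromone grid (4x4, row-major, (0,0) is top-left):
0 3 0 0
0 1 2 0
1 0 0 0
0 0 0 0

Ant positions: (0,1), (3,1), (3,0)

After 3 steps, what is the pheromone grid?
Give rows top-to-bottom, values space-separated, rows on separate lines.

After step 1: ants at (1,1),(2,1),(2,0)
  0 2 0 0
  0 2 1 0
  2 1 0 0
  0 0 0 0
After step 2: ants at (0,1),(1,1),(2,1)
  0 3 0 0
  0 3 0 0
  1 2 0 0
  0 0 0 0
After step 3: ants at (1,1),(0,1),(1,1)
  0 4 0 0
  0 6 0 0
  0 1 0 0
  0 0 0 0

0 4 0 0
0 6 0 0
0 1 0 0
0 0 0 0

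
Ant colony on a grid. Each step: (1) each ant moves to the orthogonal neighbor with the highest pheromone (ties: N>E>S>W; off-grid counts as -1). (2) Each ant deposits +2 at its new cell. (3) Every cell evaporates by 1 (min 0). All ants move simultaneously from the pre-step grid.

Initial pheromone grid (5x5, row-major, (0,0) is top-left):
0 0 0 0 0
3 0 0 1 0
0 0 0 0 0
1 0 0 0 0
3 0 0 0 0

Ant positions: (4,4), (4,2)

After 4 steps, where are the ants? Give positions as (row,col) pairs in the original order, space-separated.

Step 1: ant0:(4,4)->N->(3,4) | ant1:(4,2)->N->(3,2)
  grid max=2 at (1,0)
Step 2: ant0:(3,4)->N->(2,4) | ant1:(3,2)->N->(2,2)
  grid max=1 at (1,0)
Step 3: ant0:(2,4)->N->(1,4) | ant1:(2,2)->N->(1,2)
  grid max=1 at (1,2)
Step 4: ant0:(1,4)->N->(0,4) | ant1:(1,2)->N->(0,2)
  grid max=1 at (0,2)

(0,4) (0,2)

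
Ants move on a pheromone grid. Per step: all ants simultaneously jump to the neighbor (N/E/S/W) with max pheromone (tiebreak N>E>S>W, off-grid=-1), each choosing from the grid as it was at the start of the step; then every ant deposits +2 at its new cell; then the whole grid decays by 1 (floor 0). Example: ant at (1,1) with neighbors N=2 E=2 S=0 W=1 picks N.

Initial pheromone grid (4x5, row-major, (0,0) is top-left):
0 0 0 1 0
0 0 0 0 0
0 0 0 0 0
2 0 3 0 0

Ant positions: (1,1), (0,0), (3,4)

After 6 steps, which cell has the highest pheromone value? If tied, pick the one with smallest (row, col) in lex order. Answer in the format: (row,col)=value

Step 1: ant0:(1,1)->N->(0,1) | ant1:(0,0)->E->(0,1) | ant2:(3,4)->N->(2,4)
  grid max=3 at (0,1)
Step 2: ant0:(0,1)->E->(0,2) | ant1:(0,1)->E->(0,2) | ant2:(2,4)->N->(1,4)
  grid max=3 at (0,2)
Step 3: ant0:(0,2)->W->(0,1) | ant1:(0,2)->W->(0,1) | ant2:(1,4)->N->(0,4)
  grid max=5 at (0,1)
Step 4: ant0:(0,1)->E->(0,2) | ant1:(0,1)->E->(0,2) | ant2:(0,4)->S->(1,4)
  grid max=5 at (0,2)
Step 5: ant0:(0,2)->W->(0,1) | ant1:(0,2)->W->(0,1) | ant2:(1,4)->N->(0,4)
  grid max=7 at (0,1)
Step 6: ant0:(0,1)->E->(0,2) | ant1:(0,1)->E->(0,2) | ant2:(0,4)->S->(1,4)
  grid max=7 at (0,2)
Final grid:
  0 6 7 0 0
  0 0 0 0 1
  0 0 0 0 0
  0 0 0 0 0
Max pheromone 7 at (0,2)

Answer: (0,2)=7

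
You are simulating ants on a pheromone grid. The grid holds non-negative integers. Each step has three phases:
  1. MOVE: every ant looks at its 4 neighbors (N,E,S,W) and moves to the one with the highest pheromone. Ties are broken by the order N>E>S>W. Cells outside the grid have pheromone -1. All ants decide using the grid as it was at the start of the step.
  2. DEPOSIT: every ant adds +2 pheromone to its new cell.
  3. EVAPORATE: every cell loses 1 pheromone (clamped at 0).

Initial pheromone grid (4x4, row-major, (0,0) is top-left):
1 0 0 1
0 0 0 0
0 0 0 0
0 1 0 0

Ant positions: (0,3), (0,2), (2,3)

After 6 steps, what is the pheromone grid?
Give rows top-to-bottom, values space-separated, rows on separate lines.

After step 1: ants at (1,3),(0,3),(1,3)
  0 0 0 2
  0 0 0 3
  0 0 0 0
  0 0 0 0
After step 2: ants at (0,3),(1,3),(0,3)
  0 0 0 5
  0 0 0 4
  0 0 0 0
  0 0 0 0
After step 3: ants at (1,3),(0,3),(1,3)
  0 0 0 6
  0 0 0 7
  0 0 0 0
  0 0 0 0
After step 4: ants at (0,3),(1,3),(0,3)
  0 0 0 9
  0 0 0 8
  0 0 0 0
  0 0 0 0
After step 5: ants at (1,3),(0,3),(1,3)
  0 0 0 10
  0 0 0 11
  0 0 0 0
  0 0 0 0
After step 6: ants at (0,3),(1,3),(0,3)
  0 0 0 13
  0 0 0 12
  0 0 0 0
  0 0 0 0

0 0 0 13
0 0 0 12
0 0 0 0
0 0 0 0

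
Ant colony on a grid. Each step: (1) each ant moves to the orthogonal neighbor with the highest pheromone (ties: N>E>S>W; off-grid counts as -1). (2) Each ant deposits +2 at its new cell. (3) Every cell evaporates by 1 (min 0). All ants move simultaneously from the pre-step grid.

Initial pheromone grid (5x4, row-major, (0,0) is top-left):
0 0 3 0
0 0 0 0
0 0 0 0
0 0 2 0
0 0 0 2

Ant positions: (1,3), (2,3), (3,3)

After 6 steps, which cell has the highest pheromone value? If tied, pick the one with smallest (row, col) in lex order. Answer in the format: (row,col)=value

Answer: (0,2)=7

Derivation:
Step 1: ant0:(1,3)->N->(0,3) | ant1:(2,3)->N->(1,3) | ant2:(3,3)->S->(4,3)
  grid max=3 at (4,3)
Step 2: ant0:(0,3)->W->(0,2) | ant1:(1,3)->N->(0,3) | ant2:(4,3)->N->(3,3)
  grid max=3 at (0,2)
Step 3: ant0:(0,2)->E->(0,3) | ant1:(0,3)->W->(0,2) | ant2:(3,3)->S->(4,3)
  grid max=4 at (0,2)
Step 4: ant0:(0,3)->W->(0,2) | ant1:(0,2)->E->(0,3) | ant2:(4,3)->N->(3,3)
  grid max=5 at (0,2)
Step 5: ant0:(0,2)->E->(0,3) | ant1:(0,3)->W->(0,2) | ant2:(3,3)->S->(4,3)
  grid max=6 at (0,2)
Step 6: ant0:(0,3)->W->(0,2) | ant1:(0,2)->E->(0,3) | ant2:(4,3)->N->(3,3)
  grid max=7 at (0,2)
Final grid:
  0 0 7 6
  0 0 0 0
  0 0 0 0
  0 0 0 1
  0 0 0 2
Max pheromone 7 at (0,2)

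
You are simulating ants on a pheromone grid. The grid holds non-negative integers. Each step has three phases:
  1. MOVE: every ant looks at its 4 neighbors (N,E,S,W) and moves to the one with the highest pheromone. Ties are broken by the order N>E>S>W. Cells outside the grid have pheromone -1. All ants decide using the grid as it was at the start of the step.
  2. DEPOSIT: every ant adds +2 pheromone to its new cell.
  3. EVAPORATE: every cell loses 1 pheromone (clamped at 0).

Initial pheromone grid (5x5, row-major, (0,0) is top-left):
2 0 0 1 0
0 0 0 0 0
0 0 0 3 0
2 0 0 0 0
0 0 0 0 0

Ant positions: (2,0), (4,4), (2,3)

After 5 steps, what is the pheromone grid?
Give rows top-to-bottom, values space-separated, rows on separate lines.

After step 1: ants at (3,0),(3,4),(1,3)
  1 0 0 0 0
  0 0 0 1 0
  0 0 0 2 0
  3 0 0 0 1
  0 0 0 0 0
After step 2: ants at (2,0),(2,4),(2,3)
  0 0 0 0 0
  0 0 0 0 0
  1 0 0 3 1
  2 0 0 0 0
  0 0 0 0 0
After step 3: ants at (3,0),(2,3),(2,4)
  0 0 0 0 0
  0 0 0 0 0
  0 0 0 4 2
  3 0 0 0 0
  0 0 0 0 0
After step 4: ants at (2,0),(2,4),(2,3)
  0 0 0 0 0
  0 0 0 0 0
  1 0 0 5 3
  2 0 0 0 0
  0 0 0 0 0
After step 5: ants at (3,0),(2,3),(2,4)
  0 0 0 0 0
  0 0 0 0 0
  0 0 0 6 4
  3 0 0 0 0
  0 0 0 0 0

0 0 0 0 0
0 0 0 0 0
0 0 0 6 4
3 0 0 0 0
0 0 0 0 0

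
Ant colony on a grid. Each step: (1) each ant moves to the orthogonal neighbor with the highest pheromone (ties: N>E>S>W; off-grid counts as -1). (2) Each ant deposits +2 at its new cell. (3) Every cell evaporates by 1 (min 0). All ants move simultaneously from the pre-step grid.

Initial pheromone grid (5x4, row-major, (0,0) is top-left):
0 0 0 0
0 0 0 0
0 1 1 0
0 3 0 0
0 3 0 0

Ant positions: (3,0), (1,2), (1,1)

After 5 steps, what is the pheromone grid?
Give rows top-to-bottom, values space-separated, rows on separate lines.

After step 1: ants at (3,1),(2,2),(2,1)
  0 0 0 0
  0 0 0 0
  0 2 2 0
  0 4 0 0
  0 2 0 0
After step 2: ants at (2,1),(2,1),(3,1)
  0 0 0 0
  0 0 0 0
  0 5 1 0
  0 5 0 0
  0 1 0 0
After step 3: ants at (3,1),(3,1),(2,1)
  0 0 0 0
  0 0 0 0
  0 6 0 0
  0 8 0 0
  0 0 0 0
After step 4: ants at (2,1),(2,1),(3,1)
  0 0 0 0
  0 0 0 0
  0 9 0 0
  0 9 0 0
  0 0 0 0
After step 5: ants at (3,1),(3,1),(2,1)
  0 0 0 0
  0 0 0 0
  0 10 0 0
  0 12 0 0
  0 0 0 0

0 0 0 0
0 0 0 0
0 10 0 0
0 12 0 0
0 0 0 0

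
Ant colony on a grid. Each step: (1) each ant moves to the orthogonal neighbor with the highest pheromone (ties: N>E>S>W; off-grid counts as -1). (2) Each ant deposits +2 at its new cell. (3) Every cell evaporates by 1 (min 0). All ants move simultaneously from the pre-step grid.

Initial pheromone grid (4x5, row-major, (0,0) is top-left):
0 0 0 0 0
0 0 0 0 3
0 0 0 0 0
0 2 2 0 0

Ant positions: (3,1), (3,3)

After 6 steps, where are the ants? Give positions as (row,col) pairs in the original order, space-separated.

Step 1: ant0:(3,1)->E->(3,2) | ant1:(3,3)->W->(3,2)
  grid max=5 at (3,2)
Step 2: ant0:(3,2)->W->(3,1) | ant1:(3,2)->W->(3,1)
  grid max=4 at (3,1)
Step 3: ant0:(3,1)->E->(3,2) | ant1:(3,1)->E->(3,2)
  grid max=7 at (3,2)
Step 4: ant0:(3,2)->W->(3,1) | ant1:(3,2)->W->(3,1)
  grid max=6 at (3,1)
Step 5: ant0:(3,1)->E->(3,2) | ant1:(3,1)->E->(3,2)
  grid max=9 at (3,2)
Step 6: ant0:(3,2)->W->(3,1) | ant1:(3,2)->W->(3,1)
  grid max=8 at (3,1)

(3,1) (3,1)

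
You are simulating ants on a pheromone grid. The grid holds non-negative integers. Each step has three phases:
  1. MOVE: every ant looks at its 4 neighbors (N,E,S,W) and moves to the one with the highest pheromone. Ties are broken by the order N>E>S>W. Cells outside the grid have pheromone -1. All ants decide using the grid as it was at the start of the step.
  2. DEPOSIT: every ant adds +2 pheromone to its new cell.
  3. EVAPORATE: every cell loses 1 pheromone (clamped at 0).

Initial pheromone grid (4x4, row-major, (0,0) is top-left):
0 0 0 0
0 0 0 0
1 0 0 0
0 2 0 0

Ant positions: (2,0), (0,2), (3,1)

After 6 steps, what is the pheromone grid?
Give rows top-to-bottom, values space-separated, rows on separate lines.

After step 1: ants at (1,0),(0,3),(2,1)
  0 0 0 1
  1 0 0 0
  0 1 0 0
  0 1 0 0
After step 2: ants at (0,0),(1,3),(3,1)
  1 0 0 0
  0 0 0 1
  0 0 0 0
  0 2 0 0
After step 3: ants at (0,1),(0,3),(2,1)
  0 1 0 1
  0 0 0 0
  0 1 0 0
  0 1 0 0
After step 4: ants at (0,2),(1,3),(3,1)
  0 0 1 0
  0 0 0 1
  0 0 0 0
  0 2 0 0
After step 5: ants at (0,3),(0,3),(2,1)
  0 0 0 3
  0 0 0 0
  0 1 0 0
  0 1 0 0
After step 6: ants at (1,3),(1,3),(3,1)
  0 0 0 2
  0 0 0 3
  0 0 0 0
  0 2 0 0

0 0 0 2
0 0 0 3
0 0 0 0
0 2 0 0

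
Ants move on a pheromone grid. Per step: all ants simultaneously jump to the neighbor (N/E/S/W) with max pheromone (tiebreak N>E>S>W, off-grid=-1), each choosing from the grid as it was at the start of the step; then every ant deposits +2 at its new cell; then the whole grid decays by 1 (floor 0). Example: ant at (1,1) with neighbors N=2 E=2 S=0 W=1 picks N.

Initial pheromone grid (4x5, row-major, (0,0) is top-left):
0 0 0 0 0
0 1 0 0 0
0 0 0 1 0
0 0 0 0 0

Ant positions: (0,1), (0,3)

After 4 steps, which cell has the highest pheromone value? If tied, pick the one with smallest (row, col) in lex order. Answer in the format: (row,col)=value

Answer: (0,1)=1

Derivation:
Step 1: ant0:(0,1)->S->(1,1) | ant1:(0,3)->E->(0,4)
  grid max=2 at (1,1)
Step 2: ant0:(1,1)->N->(0,1) | ant1:(0,4)->S->(1,4)
  grid max=1 at (0,1)
Step 3: ant0:(0,1)->S->(1,1) | ant1:(1,4)->N->(0,4)
  grid max=2 at (1,1)
Step 4: ant0:(1,1)->N->(0,1) | ant1:(0,4)->S->(1,4)
  grid max=1 at (0,1)
Final grid:
  0 1 0 0 0
  0 1 0 0 1
  0 0 0 0 0
  0 0 0 0 0
Max pheromone 1 at (0,1)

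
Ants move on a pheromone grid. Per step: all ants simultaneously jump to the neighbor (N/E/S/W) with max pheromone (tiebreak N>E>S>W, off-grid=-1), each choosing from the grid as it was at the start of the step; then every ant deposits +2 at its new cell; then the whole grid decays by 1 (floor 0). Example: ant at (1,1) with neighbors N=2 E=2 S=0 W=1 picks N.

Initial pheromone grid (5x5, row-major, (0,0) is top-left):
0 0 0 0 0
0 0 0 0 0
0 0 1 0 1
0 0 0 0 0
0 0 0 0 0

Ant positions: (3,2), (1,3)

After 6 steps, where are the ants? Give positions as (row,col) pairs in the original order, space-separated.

Step 1: ant0:(3,2)->N->(2,2) | ant1:(1,3)->N->(0,3)
  grid max=2 at (2,2)
Step 2: ant0:(2,2)->N->(1,2) | ant1:(0,3)->E->(0,4)
  grid max=1 at (0,4)
Step 3: ant0:(1,2)->S->(2,2) | ant1:(0,4)->S->(1,4)
  grid max=2 at (2,2)
Step 4: ant0:(2,2)->N->(1,2) | ant1:(1,4)->N->(0,4)
  grid max=1 at (0,4)
Step 5: ant0:(1,2)->S->(2,2) | ant1:(0,4)->S->(1,4)
  grid max=2 at (2,2)
Step 6: ant0:(2,2)->N->(1,2) | ant1:(1,4)->N->(0,4)
  grid max=1 at (0,4)

(1,2) (0,4)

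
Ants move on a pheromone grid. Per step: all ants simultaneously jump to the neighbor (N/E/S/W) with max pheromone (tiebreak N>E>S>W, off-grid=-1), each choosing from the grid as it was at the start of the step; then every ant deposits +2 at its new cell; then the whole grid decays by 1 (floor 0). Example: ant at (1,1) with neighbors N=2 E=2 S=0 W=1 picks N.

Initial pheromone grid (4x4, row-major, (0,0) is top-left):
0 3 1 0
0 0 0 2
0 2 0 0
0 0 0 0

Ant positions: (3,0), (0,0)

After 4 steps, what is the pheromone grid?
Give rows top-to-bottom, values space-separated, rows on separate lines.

After step 1: ants at (2,0),(0,1)
  0 4 0 0
  0 0 0 1
  1 1 0 0
  0 0 0 0
After step 2: ants at (2,1),(0,2)
  0 3 1 0
  0 0 0 0
  0 2 0 0
  0 0 0 0
After step 3: ants at (1,1),(0,1)
  0 4 0 0
  0 1 0 0
  0 1 0 0
  0 0 0 0
After step 4: ants at (0,1),(1,1)
  0 5 0 0
  0 2 0 0
  0 0 0 0
  0 0 0 0

0 5 0 0
0 2 0 0
0 0 0 0
0 0 0 0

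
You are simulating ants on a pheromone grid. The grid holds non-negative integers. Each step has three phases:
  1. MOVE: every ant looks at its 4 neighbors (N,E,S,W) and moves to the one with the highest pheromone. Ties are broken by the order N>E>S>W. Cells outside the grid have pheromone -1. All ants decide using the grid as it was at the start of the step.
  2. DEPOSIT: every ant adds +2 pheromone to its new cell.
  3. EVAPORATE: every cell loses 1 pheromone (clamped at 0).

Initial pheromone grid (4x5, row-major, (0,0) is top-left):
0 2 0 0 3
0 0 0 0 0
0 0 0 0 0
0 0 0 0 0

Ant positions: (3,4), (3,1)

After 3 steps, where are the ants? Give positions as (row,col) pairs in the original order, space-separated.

Step 1: ant0:(3,4)->N->(2,4) | ant1:(3,1)->N->(2,1)
  grid max=2 at (0,4)
Step 2: ant0:(2,4)->N->(1,4) | ant1:(2,1)->N->(1,1)
  grid max=1 at (0,4)
Step 3: ant0:(1,4)->N->(0,4) | ant1:(1,1)->N->(0,1)
  grid max=2 at (0,4)

(0,4) (0,1)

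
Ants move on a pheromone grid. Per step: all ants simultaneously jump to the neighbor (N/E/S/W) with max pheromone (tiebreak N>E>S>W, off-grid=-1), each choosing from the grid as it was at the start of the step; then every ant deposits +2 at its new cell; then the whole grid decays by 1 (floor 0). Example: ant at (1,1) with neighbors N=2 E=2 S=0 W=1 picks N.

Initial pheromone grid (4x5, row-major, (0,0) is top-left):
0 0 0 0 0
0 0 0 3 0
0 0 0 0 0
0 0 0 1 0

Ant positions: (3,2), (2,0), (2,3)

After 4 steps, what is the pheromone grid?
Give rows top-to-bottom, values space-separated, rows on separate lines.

After step 1: ants at (3,3),(1,0),(1,3)
  0 0 0 0 0
  1 0 0 4 0
  0 0 0 0 0
  0 0 0 2 0
After step 2: ants at (2,3),(0,0),(0,3)
  1 0 0 1 0
  0 0 0 3 0
  0 0 0 1 0
  0 0 0 1 0
After step 3: ants at (1,3),(0,1),(1,3)
  0 1 0 0 0
  0 0 0 6 0
  0 0 0 0 0
  0 0 0 0 0
After step 4: ants at (0,3),(0,2),(0,3)
  0 0 1 3 0
  0 0 0 5 0
  0 0 0 0 0
  0 0 0 0 0

0 0 1 3 0
0 0 0 5 0
0 0 0 0 0
0 0 0 0 0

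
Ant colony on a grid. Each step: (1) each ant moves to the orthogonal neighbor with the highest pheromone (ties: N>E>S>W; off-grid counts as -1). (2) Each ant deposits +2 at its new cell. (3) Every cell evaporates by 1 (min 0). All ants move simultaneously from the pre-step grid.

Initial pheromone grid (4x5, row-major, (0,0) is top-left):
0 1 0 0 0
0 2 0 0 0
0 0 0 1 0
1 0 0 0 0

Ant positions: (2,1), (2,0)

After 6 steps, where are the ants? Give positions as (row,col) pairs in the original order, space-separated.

Step 1: ant0:(2,1)->N->(1,1) | ant1:(2,0)->S->(3,0)
  grid max=3 at (1,1)
Step 2: ant0:(1,1)->N->(0,1) | ant1:(3,0)->N->(2,0)
  grid max=2 at (1,1)
Step 3: ant0:(0,1)->S->(1,1) | ant1:(2,0)->S->(3,0)
  grid max=3 at (1,1)
Step 4: ant0:(1,1)->N->(0,1) | ant1:(3,0)->N->(2,0)
  grid max=2 at (1,1)
Step 5: ant0:(0,1)->S->(1,1) | ant1:(2,0)->S->(3,0)
  grid max=3 at (1,1)
Step 6: ant0:(1,1)->N->(0,1) | ant1:(3,0)->N->(2,0)
  grid max=2 at (1,1)

(0,1) (2,0)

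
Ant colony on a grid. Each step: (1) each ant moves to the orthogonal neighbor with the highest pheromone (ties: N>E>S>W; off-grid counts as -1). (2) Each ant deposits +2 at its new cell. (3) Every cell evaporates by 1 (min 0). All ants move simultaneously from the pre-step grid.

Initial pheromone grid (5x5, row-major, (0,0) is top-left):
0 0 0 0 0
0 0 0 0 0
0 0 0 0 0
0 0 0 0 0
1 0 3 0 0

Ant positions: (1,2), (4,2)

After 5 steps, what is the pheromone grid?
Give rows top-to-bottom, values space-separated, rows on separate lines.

After step 1: ants at (0,2),(3,2)
  0 0 1 0 0
  0 0 0 0 0
  0 0 0 0 0
  0 0 1 0 0
  0 0 2 0 0
After step 2: ants at (0,3),(4,2)
  0 0 0 1 0
  0 0 0 0 0
  0 0 0 0 0
  0 0 0 0 0
  0 0 3 0 0
After step 3: ants at (0,4),(3,2)
  0 0 0 0 1
  0 0 0 0 0
  0 0 0 0 0
  0 0 1 0 0
  0 0 2 0 0
After step 4: ants at (1,4),(4,2)
  0 0 0 0 0
  0 0 0 0 1
  0 0 0 0 0
  0 0 0 0 0
  0 0 3 0 0
After step 5: ants at (0,4),(3,2)
  0 0 0 0 1
  0 0 0 0 0
  0 0 0 0 0
  0 0 1 0 0
  0 0 2 0 0

0 0 0 0 1
0 0 0 0 0
0 0 0 0 0
0 0 1 0 0
0 0 2 0 0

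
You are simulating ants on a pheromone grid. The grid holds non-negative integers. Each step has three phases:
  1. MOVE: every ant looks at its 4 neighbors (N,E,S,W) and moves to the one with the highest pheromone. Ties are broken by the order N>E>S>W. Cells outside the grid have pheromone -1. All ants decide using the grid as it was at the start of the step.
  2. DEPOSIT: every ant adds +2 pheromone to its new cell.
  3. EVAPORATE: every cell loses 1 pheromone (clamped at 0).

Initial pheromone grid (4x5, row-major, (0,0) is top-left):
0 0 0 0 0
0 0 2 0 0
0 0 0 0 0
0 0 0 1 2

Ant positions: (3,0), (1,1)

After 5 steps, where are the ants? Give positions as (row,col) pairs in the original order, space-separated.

Step 1: ant0:(3,0)->N->(2,0) | ant1:(1,1)->E->(1,2)
  grid max=3 at (1,2)
Step 2: ant0:(2,0)->N->(1,0) | ant1:(1,2)->N->(0,2)
  grid max=2 at (1,2)
Step 3: ant0:(1,0)->N->(0,0) | ant1:(0,2)->S->(1,2)
  grid max=3 at (1,2)
Step 4: ant0:(0,0)->E->(0,1) | ant1:(1,2)->N->(0,2)
  grid max=2 at (1,2)
Step 5: ant0:(0,1)->E->(0,2) | ant1:(0,2)->S->(1,2)
  grid max=3 at (1,2)

(0,2) (1,2)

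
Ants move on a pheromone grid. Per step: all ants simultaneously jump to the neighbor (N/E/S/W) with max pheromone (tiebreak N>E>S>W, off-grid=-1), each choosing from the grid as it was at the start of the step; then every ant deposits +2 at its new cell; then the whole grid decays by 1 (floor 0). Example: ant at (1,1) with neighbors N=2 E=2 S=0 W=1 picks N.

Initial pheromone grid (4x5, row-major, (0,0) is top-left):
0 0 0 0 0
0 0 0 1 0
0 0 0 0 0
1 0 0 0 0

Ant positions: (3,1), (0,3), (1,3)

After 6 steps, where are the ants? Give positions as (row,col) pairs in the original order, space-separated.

Step 1: ant0:(3,1)->W->(3,0) | ant1:(0,3)->S->(1,3) | ant2:(1,3)->N->(0,3)
  grid max=2 at (1,3)
Step 2: ant0:(3,0)->N->(2,0) | ant1:(1,3)->N->(0,3) | ant2:(0,3)->S->(1,3)
  grid max=3 at (1,3)
Step 3: ant0:(2,0)->S->(3,0) | ant1:(0,3)->S->(1,3) | ant2:(1,3)->N->(0,3)
  grid max=4 at (1,3)
Step 4: ant0:(3,0)->N->(2,0) | ant1:(1,3)->N->(0,3) | ant2:(0,3)->S->(1,3)
  grid max=5 at (1,3)
Step 5: ant0:(2,0)->S->(3,0) | ant1:(0,3)->S->(1,3) | ant2:(1,3)->N->(0,3)
  grid max=6 at (1,3)
Step 6: ant0:(3,0)->N->(2,0) | ant1:(1,3)->N->(0,3) | ant2:(0,3)->S->(1,3)
  grid max=7 at (1,3)

(2,0) (0,3) (1,3)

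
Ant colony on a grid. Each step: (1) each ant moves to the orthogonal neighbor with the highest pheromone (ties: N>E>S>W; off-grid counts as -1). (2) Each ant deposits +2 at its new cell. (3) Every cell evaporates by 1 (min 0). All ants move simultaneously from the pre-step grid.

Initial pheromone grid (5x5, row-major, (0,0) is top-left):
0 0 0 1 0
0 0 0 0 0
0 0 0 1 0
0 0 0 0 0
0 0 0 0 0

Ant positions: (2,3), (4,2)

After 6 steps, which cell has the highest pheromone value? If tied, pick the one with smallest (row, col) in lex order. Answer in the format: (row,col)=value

Step 1: ant0:(2,3)->N->(1,3) | ant1:(4,2)->N->(3,2)
  grid max=1 at (1,3)
Step 2: ant0:(1,3)->N->(0,3) | ant1:(3,2)->N->(2,2)
  grid max=1 at (0,3)
Step 3: ant0:(0,3)->E->(0,4) | ant1:(2,2)->N->(1,2)
  grid max=1 at (0,4)
Step 4: ant0:(0,4)->S->(1,4) | ant1:(1,2)->N->(0,2)
  grid max=1 at (0,2)
Step 5: ant0:(1,4)->N->(0,4) | ant1:(0,2)->E->(0,3)
  grid max=1 at (0,3)
Step 6: ant0:(0,4)->W->(0,3) | ant1:(0,3)->E->(0,4)
  grid max=2 at (0,3)
Final grid:
  0 0 0 2 2
  0 0 0 0 0
  0 0 0 0 0
  0 0 0 0 0
  0 0 0 0 0
Max pheromone 2 at (0,3)

Answer: (0,3)=2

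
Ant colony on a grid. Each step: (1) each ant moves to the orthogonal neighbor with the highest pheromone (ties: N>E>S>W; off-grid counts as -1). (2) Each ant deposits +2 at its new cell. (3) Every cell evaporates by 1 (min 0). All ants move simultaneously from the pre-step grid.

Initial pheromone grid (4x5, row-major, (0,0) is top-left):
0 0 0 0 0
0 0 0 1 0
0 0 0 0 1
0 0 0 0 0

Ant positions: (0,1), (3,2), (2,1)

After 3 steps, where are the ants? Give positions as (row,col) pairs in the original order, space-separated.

Step 1: ant0:(0,1)->E->(0,2) | ant1:(3,2)->N->(2,2) | ant2:(2,1)->N->(1,1)
  grid max=1 at (0,2)
Step 2: ant0:(0,2)->E->(0,3) | ant1:(2,2)->N->(1,2) | ant2:(1,1)->N->(0,1)
  grid max=1 at (0,1)
Step 3: ant0:(0,3)->E->(0,4) | ant1:(1,2)->N->(0,2) | ant2:(0,1)->E->(0,2)
  grid max=3 at (0,2)

(0,4) (0,2) (0,2)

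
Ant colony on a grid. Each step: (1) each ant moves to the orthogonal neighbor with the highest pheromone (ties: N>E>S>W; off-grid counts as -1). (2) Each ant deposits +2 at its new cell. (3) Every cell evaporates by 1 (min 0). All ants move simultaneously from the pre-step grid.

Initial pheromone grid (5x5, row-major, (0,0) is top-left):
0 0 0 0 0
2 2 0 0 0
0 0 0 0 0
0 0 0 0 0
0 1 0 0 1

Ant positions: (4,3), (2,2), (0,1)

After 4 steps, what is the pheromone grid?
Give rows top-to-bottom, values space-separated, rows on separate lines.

After step 1: ants at (4,4),(1,2),(1,1)
  0 0 0 0 0
  1 3 1 0 0
  0 0 0 0 0
  0 0 0 0 0
  0 0 0 0 2
After step 2: ants at (3,4),(1,1),(1,2)
  0 0 0 0 0
  0 4 2 0 0
  0 0 0 0 0
  0 0 0 0 1
  0 0 0 0 1
After step 3: ants at (4,4),(1,2),(1,1)
  0 0 0 0 0
  0 5 3 0 0
  0 0 0 0 0
  0 0 0 0 0
  0 0 0 0 2
After step 4: ants at (3,4),(1,1),(1,2)
  0 0 0 0 0
  0 6 4 0 0
  0 0 0 0 0
  0 0 0 0 1
  0 0 0 0 1

0 0 0 0 0
0 6 4 0 0
0 0 0 0 0
0 0 0 0 1
0 0 0 0 1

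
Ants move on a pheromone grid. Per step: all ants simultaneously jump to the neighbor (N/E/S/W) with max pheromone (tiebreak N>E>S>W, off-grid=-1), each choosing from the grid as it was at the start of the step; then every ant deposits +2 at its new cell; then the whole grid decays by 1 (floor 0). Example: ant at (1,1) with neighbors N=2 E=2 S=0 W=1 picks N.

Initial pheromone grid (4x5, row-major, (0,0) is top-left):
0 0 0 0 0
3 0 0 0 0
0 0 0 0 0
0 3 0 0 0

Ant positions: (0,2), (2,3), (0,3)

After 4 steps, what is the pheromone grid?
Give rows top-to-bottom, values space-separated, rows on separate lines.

After step 1: ants at (0,3),(1,3),(0,4)
  0 0 0 1 1
  2 0 0 1 0
  0 0 0 0 0
  0 2 0 0 0
After step 2: ants at (0,4),(0,3),(0,3)
  0 0 0 4 2
  1 0 0 0 0
  0 0 0 0 0
  0 1 0 0 0
After step 3: ants at (0,3),(0,4),(0,4)
  0 0 0 5 5
  0 0 0 0 0
  0 0 0 0 0
  0 0 0 0 0
After step 4: ants at (0,4),(0,3),(0,3)
  0 0 0 8 6
  0 0 0 0 0
  0 0 0 0 0
  0 0 0 0 0

0 0 0 8 6
0 0 0 0 0
0 0 0 0 0
0 0 0 0 0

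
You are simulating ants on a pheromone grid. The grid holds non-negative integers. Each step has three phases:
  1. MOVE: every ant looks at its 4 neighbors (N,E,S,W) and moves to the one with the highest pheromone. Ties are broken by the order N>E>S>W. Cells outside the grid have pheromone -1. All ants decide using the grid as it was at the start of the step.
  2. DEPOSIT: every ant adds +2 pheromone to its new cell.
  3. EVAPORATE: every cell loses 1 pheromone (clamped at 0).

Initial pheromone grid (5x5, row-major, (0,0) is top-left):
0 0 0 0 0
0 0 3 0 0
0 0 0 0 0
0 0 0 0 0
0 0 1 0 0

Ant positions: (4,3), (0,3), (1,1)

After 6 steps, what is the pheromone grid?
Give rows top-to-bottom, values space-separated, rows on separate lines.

After step 1: ants at (4,2),(0,4),(1,2)
  0 0 0 0 1
  0 0 4 0 0
  0 0 0 0 0
  0 0 0 0 0
  0 0 2 0 0
After step 2: ants at (3,2),(1,4),(0,2)
  0 0 1 0 0
  0 0 3 0 1
  0 0 0 0 0
  0 0 1 0 0
  0 0 1 0 0
After step 3: ants at (4,2),(0,4),(1,2)
  0 0 0 0 1
  0 0 4 0 0
  0 0 0 0 0
  0 0 0 0 0
  0 0 2 0 0
After step 4: ants at (3,2),(1,4),(0,2)
  0 0 1 0 0
  0 0 3 0 1
  0 0 0 0 0
  0 0 1 0 0
  0 0 1 0 0
After step 5: ants at (4,2),(0,4),(1,2)
  0 0 0 0 1
  0 0 4 0 0
  0 0 0 0 0
  0 0 0 0 0
  0 0 2 0 0
After step 6: ants at (3,2),(1,4),(0,2)
  0 0 1 0 0
  0 0 3 0 1
  0 0 0 0 0
  0 0 1 0 0
  0 0 1 0 0

0 0 1 0 0
0 0 3 0 1
0 0 0 0 0
0 0 1 0 0
0 0 1 0 0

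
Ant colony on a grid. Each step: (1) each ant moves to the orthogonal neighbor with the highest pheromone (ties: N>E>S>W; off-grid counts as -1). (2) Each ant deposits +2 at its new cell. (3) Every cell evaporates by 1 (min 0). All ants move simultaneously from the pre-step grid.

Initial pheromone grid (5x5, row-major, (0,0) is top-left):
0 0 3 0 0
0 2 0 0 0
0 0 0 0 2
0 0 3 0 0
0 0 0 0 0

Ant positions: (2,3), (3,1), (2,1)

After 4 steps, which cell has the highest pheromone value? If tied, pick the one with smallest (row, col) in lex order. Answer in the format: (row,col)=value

Answer: (3,2)=3

Derivation:
Step 1: ant0:(2,3)->E->(2,4) | ant1:(3,1)->E->(3,2) | ant2:(2,1)->N->(1,1)
  grid max=4 at (3,2)
Step 2: ant0:(2,4)->N->(1,4) | ant1:(3,2)->N->(2,2) | ant2:(1,1)->N->(0,1)
  grid max=3 at (3,2)
Step 3: ant0:(1,4)->S->(2,4) | ant1:(2,2)->S->(3,2) | ant2:(0,1)->S->(1,1)
  grid max=4 at (3,2)
Step 4: ant0:(2,4)->N->(1,4) | ant1:(3,2)->N->(2,2) | ant2:(1,1)->N->(0,1)
  grid max=3 at (3,2)
Final grid:
  0 1 0 0 0
  0 2 0 0 1
  0 0 1 0 2
  0 0 3 0 0
  0 0 0 0 0
Max pheromone 3 at (3,2)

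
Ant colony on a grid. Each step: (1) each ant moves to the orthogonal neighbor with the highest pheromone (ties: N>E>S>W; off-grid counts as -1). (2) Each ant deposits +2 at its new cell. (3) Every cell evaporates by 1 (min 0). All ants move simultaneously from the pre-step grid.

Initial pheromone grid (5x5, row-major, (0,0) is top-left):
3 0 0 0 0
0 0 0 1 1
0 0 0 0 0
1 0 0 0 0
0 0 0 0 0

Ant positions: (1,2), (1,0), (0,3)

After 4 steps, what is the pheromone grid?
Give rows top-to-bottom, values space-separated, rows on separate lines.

After step 1: ants at (1,3),(0,0),(1,3)
  4 0 0 0 0
  0 0 0 4 0
  0 0 0 0 0
  0 0 0 0 0
  0 0 0 0 0
After step 2: ants at (0,3),(0,1),(0,3)
  3 1 0 3 0
  0 0 0 3 0
  0 0 0 0 0
  0 0 0 0 0
  0 0 0 0 0
After step 3: ants at (1,3),(0,0),(1,3)
  4 0 0 2 0
  0 0 0 6 0
  0 0 0 0 0
  0 0 0 0 0
  0 0 0 0 0
After step 4: ants at (0,3),(0,1),(0,3)
  3 1 0 5 0
  0 0 0 5 0
  0 0 0 0 0
  0 0 0 0 0
  0 0 0 0 0

3 1 0 5 0
0 0 0 5 0
0 0 0 0 0
0 0 0 0 0
0 0 0 0 0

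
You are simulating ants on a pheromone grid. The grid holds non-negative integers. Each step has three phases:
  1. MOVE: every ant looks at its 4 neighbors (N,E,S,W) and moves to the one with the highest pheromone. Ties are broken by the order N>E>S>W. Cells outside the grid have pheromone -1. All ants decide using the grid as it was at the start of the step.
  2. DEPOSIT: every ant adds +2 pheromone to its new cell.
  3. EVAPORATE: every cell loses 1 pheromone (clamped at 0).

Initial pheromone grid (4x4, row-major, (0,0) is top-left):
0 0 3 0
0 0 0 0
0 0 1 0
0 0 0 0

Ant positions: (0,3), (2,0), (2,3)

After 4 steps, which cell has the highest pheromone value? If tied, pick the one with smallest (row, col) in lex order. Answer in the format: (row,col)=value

Answer: (0,2)=7

Derivation:
Step 1: ant0:(0,3)->W->(0,2) | ant1:(2,0)->N->(1,0) | ant2:(2,3)->W->(2,2)
  grid max=4 at (0,2)
Step 2: ant0:(0,2)->E->(0,3) | ant1:(1,0)->N->(0,0) | ant2:(2,2)->N->(1,2)
  grid max=3 at (0,2)
Step 3: ant0:(0,3)->W->(0,2) | ant1:(0,0)->E->(0,1) | ant2:(1,2)->N->(0,2)
  grid max=6 at (0,2)
Step 4: ant0:(0,2)->W->(0,1) | ant1:(0,1)->E->(0,2) | ant2:(0,2)->W->(0,1)
  grid max=7 at (0,2)
Final grid:
  0 4 7 0
  0 0 0 0
  0 0 0 0
  0 0 0 0
Max pheromone 7 at (0,2)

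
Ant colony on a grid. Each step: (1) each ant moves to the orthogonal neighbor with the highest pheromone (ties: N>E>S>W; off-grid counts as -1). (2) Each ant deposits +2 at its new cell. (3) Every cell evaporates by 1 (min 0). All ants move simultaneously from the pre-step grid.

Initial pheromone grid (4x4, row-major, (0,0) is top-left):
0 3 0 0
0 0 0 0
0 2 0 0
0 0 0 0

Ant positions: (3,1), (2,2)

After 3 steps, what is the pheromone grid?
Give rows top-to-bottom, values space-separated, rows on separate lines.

After step 1: ants at (2,1),(2,1)
  0 2 0 0
  0 0 0 0
  0 5 0 0
  0 0 0 0
After step 2: ants at (1,1),(1,1)
  0 1 0 0
  0 3 0 0
  0 4 0 0
  0 0 0 0
After step 3: ants at (2,1),(2,1)
  0 0 0 0
  0 2 0 0
  0 7 0 0
  0 0 0 0

0 0 0 0
0 2 0 0
0 7 0 0
0 0 0 0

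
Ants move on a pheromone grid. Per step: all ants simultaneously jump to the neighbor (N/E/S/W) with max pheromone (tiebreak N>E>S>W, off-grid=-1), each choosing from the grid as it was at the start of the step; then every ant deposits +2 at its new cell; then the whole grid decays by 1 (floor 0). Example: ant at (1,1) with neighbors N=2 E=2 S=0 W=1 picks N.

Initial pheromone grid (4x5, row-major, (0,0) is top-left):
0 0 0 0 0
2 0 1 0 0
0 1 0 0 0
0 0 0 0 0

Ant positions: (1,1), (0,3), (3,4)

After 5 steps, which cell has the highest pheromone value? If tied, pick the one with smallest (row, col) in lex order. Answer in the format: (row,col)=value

Answer: (0,4)=5

Derivation:
Step 1: ant0:(1,1)->W->(1,0) | ant1:(0,3)->E->(0,4) | ant2:(3,4)->N->(2,4)
  grid max=3 at (1,0)
Step 2: ant0:(1,0)->N->(0,0) | ant1:(0,4)->S->(1,4) | ant2:(2,4)->N->(1,4)
  grid max=3 at (1,4)
Step 3: ant0:(0,0)->S->(1,0) | ant1:(1,4)->N->(0,4) | ant2:(1,4)->N->(0,4)
  grid max=3 at (0,4)
Step 4: ant0:(1,0)->N->(0,0) | ant1:(0,4)->S->(1,4) | ant2:(0,4)->S->(1,4)
  grid max=5 at (1,4)
Step 5: ant0:(0,0)->S->(1,0) | ant1:(1,4)->N->(0,4) | ant2:(1,4)->N->(0,4)
  grid max=5 at (0,4)
Final grid:
  0 0 0 0 5
  3 0 0 0 4
  0 0 0 0 0
  0 0 0 0 0
Max pheromone 5 at (0,4)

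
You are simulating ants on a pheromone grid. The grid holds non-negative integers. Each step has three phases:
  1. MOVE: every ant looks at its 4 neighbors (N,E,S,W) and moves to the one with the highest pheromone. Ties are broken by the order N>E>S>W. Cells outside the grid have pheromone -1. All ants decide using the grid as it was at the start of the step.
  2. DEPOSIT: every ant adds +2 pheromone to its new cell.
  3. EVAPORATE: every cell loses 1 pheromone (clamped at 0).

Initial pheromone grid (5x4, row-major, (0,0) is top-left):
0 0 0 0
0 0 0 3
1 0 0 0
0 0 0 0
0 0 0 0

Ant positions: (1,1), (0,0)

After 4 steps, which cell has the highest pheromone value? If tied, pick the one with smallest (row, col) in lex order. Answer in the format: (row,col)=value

Step 1: ant0:(1,1)->N->(0,1) | ant1:(0,0)->E->(0,1)
  grid max=3 at (0,1)
Step 2: ant0:(0,1)->E->(0,2) | ant1:(0,1)->E->(0,2)
  grid max=3 at (0,2)
Step 3: ant0:(0,2)->W->(0,1) | ant1:(0,2)->W->(0,1)
  grid max=5 at (0,1)
Step 4: ant0:(0,1)->E->(0,2) | ant1:(0,1)->E->(0,2)
  grid max=5 at (0,2)
Final grid:
  0 4 5 0
  0 0 0 0
  0 0 0 0
  0 0 0 0
  0 0 0 0
Max pheromone 5 at (0,2)

Answer: (0,2)=5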